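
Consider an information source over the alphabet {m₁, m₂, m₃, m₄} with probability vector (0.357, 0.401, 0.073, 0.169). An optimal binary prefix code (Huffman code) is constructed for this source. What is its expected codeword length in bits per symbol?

1.841 bits/symbol

Repeatedly combine the two least-probable nodes; the expected code length is the sum of the merged weights.
merge 73/1000 + 169/1000 → 121/500
merge 121/500 + 357/1000 → 599/1000
merge 401/1000 + 599/1000 → 1
L = 121/500 + 599/1000 + 1 = 1841/1000 = 1.841 bits/symbol.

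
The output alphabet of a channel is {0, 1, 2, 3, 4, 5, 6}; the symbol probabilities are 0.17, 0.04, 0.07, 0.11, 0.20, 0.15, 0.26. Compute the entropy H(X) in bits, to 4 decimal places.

H = −Σ pᵢ log₂ pᵢ.
−0.17·log₂(0.17) = 0.4346
−0.04·log₂(0.04) = 0.1858
−0.07·log₂(0.07) = 0.2686
−0.11·log₂(0.11) = 0.3503
−0.20·log₂(0.20) = 0.4644
−0.15·log₂(0.15) = 0.4105
−0.26·log₂(0.26) = 0.5053
Sum ≈ 2.6194 → 2.6194 bits.

2.6194 bits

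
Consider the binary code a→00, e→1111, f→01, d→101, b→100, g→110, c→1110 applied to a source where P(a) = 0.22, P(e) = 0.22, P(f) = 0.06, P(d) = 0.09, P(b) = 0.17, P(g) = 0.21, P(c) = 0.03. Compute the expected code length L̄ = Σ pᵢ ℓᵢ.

L̄ = Σ pᵢ·ℓᵢ = 0.22·2 + 0.22·4 + 0.06·2 + 0.09·3 + 0.17·3 + 0.21·3 + 0.03·4 = 2.97 bits/symbol.

2.97 bits/symbol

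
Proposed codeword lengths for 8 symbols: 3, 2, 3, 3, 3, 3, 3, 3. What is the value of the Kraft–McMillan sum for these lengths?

With common denominator 2^3 = 8: Σ 2^(−ℓᵢ) = 1/8 + 2/8 + 1/8 + 1/8 + 1/8 + 1/8 + 1/8 + 1/8 = 9/8 = 1.125.

1.125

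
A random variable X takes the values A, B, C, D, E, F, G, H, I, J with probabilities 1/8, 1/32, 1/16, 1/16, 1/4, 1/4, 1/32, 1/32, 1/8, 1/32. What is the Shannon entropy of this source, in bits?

2.875 bits

Each probability is a power of 1/2, so log₂(1/p) is an integer.
H = Σ p·log₂(1/p) = 1/8·3 + 1/32·5 + 1/16·4 + 1/16·4 + 1/4·2 + 1/4·2 + 1/32·5 + 1/32·5 + 1/8·3 + 1/32·5 = 2.875 bits.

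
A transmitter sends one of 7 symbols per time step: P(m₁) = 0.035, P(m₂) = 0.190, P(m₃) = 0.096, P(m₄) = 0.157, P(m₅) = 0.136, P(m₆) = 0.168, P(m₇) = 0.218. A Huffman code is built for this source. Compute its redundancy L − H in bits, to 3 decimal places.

Entropy H = −Σ p log₂ p ≈ 2.6713 bits.
Huffman merges: 7/200+12/125→131/1000; 131/1000+17/125→267/1000; 157/1000+21/125→13/40; 19/100+109/500→51/125; 267/1000+13/40→74/125; 51/125+74/125→1. L = 2723/1000 ≈ 2.7230.
L − H = 2.7230 − 2.6713 = 0.052 bits.

0.052 bits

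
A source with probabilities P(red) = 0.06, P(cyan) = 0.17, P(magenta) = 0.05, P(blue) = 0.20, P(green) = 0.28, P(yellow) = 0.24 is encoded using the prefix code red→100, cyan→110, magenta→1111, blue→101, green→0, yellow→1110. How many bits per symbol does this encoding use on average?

2.73 bits/symbol

L̄ = Σ pᵢ·ℓᵢ = 0.06·3 + 0.17·3 + 0.05·4 + 0.20·3 + 0.28·1 + 0.24·4 = 2.73 bits/symbol.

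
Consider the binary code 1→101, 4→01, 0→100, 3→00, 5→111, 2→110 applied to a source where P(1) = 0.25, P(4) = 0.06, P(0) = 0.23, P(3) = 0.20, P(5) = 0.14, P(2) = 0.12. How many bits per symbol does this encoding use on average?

2.74 bits/symbol

L̄ = Σ pᵢ·ℓᵢ = 0.25·3 + 0.06·2 + 0.23·3 + 0.20·2 + 0.14·3 + 0.12·3 = 2.74 bits/symbol.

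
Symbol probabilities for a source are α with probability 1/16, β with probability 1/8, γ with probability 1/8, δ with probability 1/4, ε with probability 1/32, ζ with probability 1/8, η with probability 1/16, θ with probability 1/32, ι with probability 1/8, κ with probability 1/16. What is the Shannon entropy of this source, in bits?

3.0625 bits

Each probability is a power of 1/2, so log₂(1/p) is an integer.
H = Σ p·log₂(1/p) = 1/16·4 + 1/8·3 + 1/8·3 + 1/4·2 + 1/32·5 + 1/8·3 + 1/16·4 + 1/32·5 + 1/8·3 + 1/16·4 = 3.0625 bits.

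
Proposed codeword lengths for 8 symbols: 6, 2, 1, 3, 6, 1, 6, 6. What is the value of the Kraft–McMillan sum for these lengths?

With common denominator 2^6 = 64: Σ 2^(−ℓᵢ) = 1/64 + 16/64 + 32/64 + 8/64 + 1/64 + 32/64 + 1/64 + 1/64 = 92/64 = 1.4375.

1.4375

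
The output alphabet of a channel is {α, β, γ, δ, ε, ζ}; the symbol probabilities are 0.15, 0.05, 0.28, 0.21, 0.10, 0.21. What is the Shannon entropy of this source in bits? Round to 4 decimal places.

2.4187 bits

H = −Σ pᵢ log₂ pᵢ.
−0.15·log₂(0.15) = 0.4105
−0.05·log₂(0.05) = 0.2161
−0.28·log₂(0.28) = 0.5142
−0.21·log₂(0.21) = 0.4728
−0.10·log₂(0.10) = 0.3322
−0.21·log₂(0.21) = 0.4728
Sum ≈ 2.4187 → 2.4187 bits.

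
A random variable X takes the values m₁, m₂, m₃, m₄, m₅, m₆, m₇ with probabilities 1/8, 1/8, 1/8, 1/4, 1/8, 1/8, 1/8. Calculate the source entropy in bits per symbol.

Each probability is a power of 1/2, so log₂(1/p) is an integer.
H = Σ p·log₂(1/p) = 1/8·3 + 1/8·3 + 1/8·3 + 1/4·2 + 1/8·3 + 1/8·3 + 1/8·3 = 2.75 bits.

2.75 bits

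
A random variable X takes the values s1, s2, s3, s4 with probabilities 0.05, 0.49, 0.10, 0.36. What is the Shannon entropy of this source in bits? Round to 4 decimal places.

H = −Σ pᵢ log₂ pᵢ.
−0.05·log₂(0.05) = 0.2161
−0.49·log₂(0.49) = 0.5043
−0.10·log₂(0.10) = 0.3322
−0.36·log₂(0.36) = 0.5306
Sum ≈ 1.5832 → 1.5832 bits.

1.5832 bits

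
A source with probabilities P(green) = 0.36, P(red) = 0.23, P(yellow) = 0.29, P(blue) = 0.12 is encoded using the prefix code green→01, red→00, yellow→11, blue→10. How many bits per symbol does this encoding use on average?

L̄ = Σ pᵢ·ℓᵢ = 0.36·2 + 0.23·2 + 0.29·2 + 0.12·2 = 2 bits/symbol.

2 bits/symbol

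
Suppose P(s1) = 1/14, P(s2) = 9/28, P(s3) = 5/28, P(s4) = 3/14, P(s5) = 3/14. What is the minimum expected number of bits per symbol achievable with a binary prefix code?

2.25 bits/symbol

Repeatedly combine the two least-probable nodes; the expected code length is the sum of the merged weights.
merge 1/14 + 5/28 → 1/4
merge 3/14 + 3/14 → 3/7
merge 1/4 + 9/28 → 4/7
merge 3/7 + 4/7 → 1
L = 1/4 + 3/7 + 4/7 + 1 = 9/4 = 2.25 bits/symbol.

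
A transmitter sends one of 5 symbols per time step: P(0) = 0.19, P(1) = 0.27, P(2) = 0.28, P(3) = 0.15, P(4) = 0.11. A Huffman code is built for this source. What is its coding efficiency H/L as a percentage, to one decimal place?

Entropy H = −Σ p log₂ p ≈ 2.2403 bits.
Huffman merges: 11/100+3/20→13/50; 19/100+13/50→9/20; 27/100+7/25→11/20; 9/20+11/20→1. L = 113/50 ≈ 2.2600.
Efficiency = H/L = 2.2403/2.2600 = 99.1%.

99.1%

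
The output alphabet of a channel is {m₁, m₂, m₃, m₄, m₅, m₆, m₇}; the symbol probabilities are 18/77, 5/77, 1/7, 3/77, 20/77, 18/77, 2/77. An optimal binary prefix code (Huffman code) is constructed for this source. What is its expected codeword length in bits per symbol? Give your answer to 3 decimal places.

Repeatedly combine the two least-probable nodes; the expected code length is the sum of the merged weights.
merge 2/77 + 3/77 → 5/77
merge 5/77 + 5/77 → 10/77
merge 10/77 + 1/7 → 3/11
merge 18/77 + 18/77 → 36/77
merge 20/77 + 3/11 → 41/77
merge 36/77 + 41/77 → 1
L = 5/77 + 10/77 + 3/11 + 36/77 + 41/77 + 1 = 190/77 ≈ 2.468 bits/symbol.

2.468 bits/symbol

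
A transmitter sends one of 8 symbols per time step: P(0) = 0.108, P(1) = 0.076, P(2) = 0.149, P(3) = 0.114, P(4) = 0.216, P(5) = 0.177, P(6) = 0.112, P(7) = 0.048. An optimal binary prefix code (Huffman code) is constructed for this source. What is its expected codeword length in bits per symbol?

Repeatedly combine the two least-probable nodes; the expected code length is the sum of the merged weights.
merge 6/125 + 19/250 → 31/250
merge 27/250 + 14/125 → 11/50
merge 57/500 + 31/250 → 119/500
merge 149/1000 + 177/1000 → 163/500
merge 27/125 + 11/50 → 109/250
merge 119/500 + 163/500 → 141/250
merge 109/250 + 141/250 → 1
L = 31/250 + 11/50 + 119/500 + 163/500 + 109/250 + 141/250 + 1 = 727/250 = 2.908 bits/symbol.

2.908 bits/symbol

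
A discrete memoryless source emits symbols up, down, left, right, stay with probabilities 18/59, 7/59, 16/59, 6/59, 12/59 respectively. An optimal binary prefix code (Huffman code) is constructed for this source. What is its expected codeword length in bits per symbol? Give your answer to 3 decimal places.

Repeatedly combine the two least-probable nodes; the expected code length is the sum of the merged weights.
merge 6/59 + 7/59 → 13/59
merge 12/59 + 13/59 → 25/59
merge 16/59 + 18/59 → 34/59
merge 25/59 + 34/59 → 1
L = 13/59 + 25/59 + 34/59 + 1 = 131/59 ≈ 2.220 bits/symbol.

2.220 bits/symbol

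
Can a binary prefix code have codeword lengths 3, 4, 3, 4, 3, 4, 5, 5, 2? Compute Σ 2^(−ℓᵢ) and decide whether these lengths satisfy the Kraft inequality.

0.875; yes

With common denominator 2^5 = 32: Σ 2^(−ℓᵢ) = 4/32 + 2/32 + 4/32 + 2/32 + 4/32 + 2/32 + 1/32 + 1/32 + 8/32 = 28/32 = 0.875.
Kraft's inequality requires Σ ≤ 1; here Σ = 0.875 ≤ 1, so such a prefix code exists.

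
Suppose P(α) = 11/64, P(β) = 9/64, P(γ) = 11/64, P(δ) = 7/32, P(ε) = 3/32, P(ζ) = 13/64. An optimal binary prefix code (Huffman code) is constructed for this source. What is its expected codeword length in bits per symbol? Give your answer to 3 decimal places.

2.578 bits/symbol

Repeatedly combine the two least-probable nodes; the expected code length is the sum of the merged weights.
merge 3/32 + 9/64 → 15/64
merge 11/64 + 11/64 → 11/32
merge 13/64 + 7/32 → 27/64
merge 15/64 + 11/32 → 37/64
merge 27/64 + 37/64 → 1
L = 15/64 + 11/32 + 27/64 + 37/64 + 1 = 165/64 ≈ 2.578 bits/symbol.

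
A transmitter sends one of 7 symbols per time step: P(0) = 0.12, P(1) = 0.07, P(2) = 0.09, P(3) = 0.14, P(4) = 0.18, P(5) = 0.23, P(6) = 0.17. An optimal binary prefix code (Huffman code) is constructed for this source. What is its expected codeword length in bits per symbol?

Repeatedly combine the two least-probable nodes; the expected code length is the sum of the merged weights.
merge 7/100 + 9/100 → 4/25
merge 3/25 + 7/50 → 13/50
merge 4/25 + 17/100 → 33/100
merge 9/50 + 23/100 → 41/100
merge 13/50 + 33/100 → 59/100
merge 41/100 + 59/100 → 1
L = 4/25 + 13/50 + 33/100 + 41/100 + 59/100 + 1 = 11/4 = 2.75 bits/symbol.

2.75 bits/symbol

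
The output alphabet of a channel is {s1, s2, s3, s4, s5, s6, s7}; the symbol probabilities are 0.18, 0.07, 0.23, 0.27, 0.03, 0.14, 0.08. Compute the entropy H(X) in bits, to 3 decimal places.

H = −Σ pᵢ log₂ pᵢ.
−0.18·log₂(0.18) = 0.4453
−0.07·log₂(0.07) = 0.2686
−0.23·log₂(0.23) = 0.4877
−0.27·log₂(0.27) = 0.5100
−0.03·log₂(0.03) = 0.1518
−0.14·log₂(0.14) = 0.3971
−0.08·log₂(0.08) = 0.2915
Sum ≈ 2.5519 → 2.552 bits.

2.552 bits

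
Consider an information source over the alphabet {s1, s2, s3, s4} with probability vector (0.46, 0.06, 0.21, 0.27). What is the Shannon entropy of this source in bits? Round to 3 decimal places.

1.742 bits

H = −Σ pᵢ log₂ pᵢ.
−0.46·log₂(0.46) = 0.5153
−0.06·log₂(0.06) = 0.2435
−0.21·log₂(0.21) = 0.4728
−0.27·log₂(0.27) = 0.5100
Sum ≈ 1.7417 → 1.742 bits.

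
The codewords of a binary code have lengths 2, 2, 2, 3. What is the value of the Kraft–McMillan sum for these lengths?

With common denominator 2^3 = 8: Σ 2^(−ℓᵢ) = 2/8 + 2/8 + 2/8 + 1/8 = 7/8 = 0.875.

0.875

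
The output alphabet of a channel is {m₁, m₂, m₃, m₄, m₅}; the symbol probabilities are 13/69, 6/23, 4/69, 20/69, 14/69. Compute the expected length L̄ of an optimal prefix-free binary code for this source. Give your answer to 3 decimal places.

Repeatedly combine the two least-probable nodes; the expected code length is the sum of the merged weights.
merge 4/69 + 13/69 → 17/69
merge 14/69 + 17/69 → 31/69
merge 6/23 + 20/69 → 38/69
merge 31/69 + 38/69 → 1
L = 17/69 + 31/69 + 38/69 + 1 = 155/69 ≈ 2.246 bits/symbol.

2.246 bits/symbol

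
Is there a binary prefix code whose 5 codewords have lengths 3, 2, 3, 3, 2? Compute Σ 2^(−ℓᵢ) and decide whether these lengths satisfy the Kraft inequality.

With common denominator 2^3 = 8: Σ 2^(−ℓᵢ) = 1/8 + 2/8 + 1/8 + 1/8 + 2/8 = 7/8 = 0.875.
Kraft's inequality requires Σ ≤ 1; here Σ = 0.875 ≤ 1, so such a prefix code exists.

0.875; yes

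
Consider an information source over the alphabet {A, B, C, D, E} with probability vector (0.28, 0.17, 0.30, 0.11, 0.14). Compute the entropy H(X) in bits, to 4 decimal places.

2.2173 bits

H = −Σ pᵢ log₂ pᵢ.
−0.28·log₂(0.28) = 0.5142
−0.17·log₂(0.17) = 0.4346
−0.30·log₂(0.30) = 0.5211
−0.11·log₂(0.11) = 0.3503
−0.14·log₂(0.14) = 0.3971
Sum ≈ 2.2173 → 2.2173 bits.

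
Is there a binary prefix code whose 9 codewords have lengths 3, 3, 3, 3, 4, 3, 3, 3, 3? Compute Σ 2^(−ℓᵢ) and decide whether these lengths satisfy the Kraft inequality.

1.0625; no

With common denominator 2^4 = 16: Σ 2^(−ℓᵢ) = 2/16 + 2/16 + 2/16 + 2/16 + 1/16 + 2/16 + 2/16 + 2/16 + 2/16 = 17/16 = 1.0625.
Kraft's inequality requires Σ ≤ 1; here Σ = 1.0625 > 1, so no such prefix code exists.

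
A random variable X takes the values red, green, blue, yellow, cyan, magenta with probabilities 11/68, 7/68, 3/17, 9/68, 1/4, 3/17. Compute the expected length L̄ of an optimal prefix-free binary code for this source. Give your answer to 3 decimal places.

Repeatedly combine the two least-probable nodes; the expected code length is the sum of the merged weights.
merge 7/68 + 9/68 → 4/17
merge 11/68 + 3/17 → 23/68
merge 3/17 + 4/17 → 7/17
merge 1/4 + 23/68 → 10/17
merge 7/17 + 10/17 → 1
L = 4/17 + 23/68 + 7/17 + 10/17 + 1 = 175/68 ≈ 2.574 bits/symbol.

2.574 bits/symbol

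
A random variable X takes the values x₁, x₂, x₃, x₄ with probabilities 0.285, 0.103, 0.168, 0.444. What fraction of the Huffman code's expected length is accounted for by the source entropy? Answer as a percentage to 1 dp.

98.9%

Entropy H = −Σ p log₂ p ≈ 1.8063 bits.
Huffman merges: 103/1000+21/125→271/1000; 271/1000+57/200→139/250; 111/250+139/250→1. L = 1827/1000 ≈ 1.8270.
Efficiency = H/L = 1.8063/1.8270 = 98.9%.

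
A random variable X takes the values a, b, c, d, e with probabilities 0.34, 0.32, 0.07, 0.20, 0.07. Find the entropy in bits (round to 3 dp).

H = −Σ pᵢ log₂ pᵢ.
−0.34·log₂(0.34) = 0.5292
−0.32·log₂(0.32) = 0.5260
−0.07·log₂(0.07) = 0.2686
−0.20·log₂(0.20) = 0.4644
−0.07·log₂(0.07) = 0.2686
Sum ≈ 2.0567 → 2.057 bits.

2.057 bits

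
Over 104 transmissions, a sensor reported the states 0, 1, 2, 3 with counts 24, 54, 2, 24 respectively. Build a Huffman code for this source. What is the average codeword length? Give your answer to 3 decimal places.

Probabilities are the counts divided by 104.
Repeatedly combine the two least-probable nodes; the expected code length is the sum of the merged weights.
merge 1/52 + 3/13 → 1/4
merge 3/13 + 1/4 → 25/52
merge 25/52 + 27/52 → 1
L = 1/4 + 25/52 + 1 = 45/26 ≈ 1.731 bits/symbol.

1.731 bits/symbol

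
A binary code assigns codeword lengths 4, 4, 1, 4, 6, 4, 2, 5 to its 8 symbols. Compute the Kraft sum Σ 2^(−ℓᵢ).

With common denominator 2^6 = 64: Σ 2^(−ℓᵢ) = 4/64 + 4/64 + 32/64 + 4/64 + 1/64 + 4/64 + 16/64 + 2/64 = 67/64 = 1.046875.

1.046875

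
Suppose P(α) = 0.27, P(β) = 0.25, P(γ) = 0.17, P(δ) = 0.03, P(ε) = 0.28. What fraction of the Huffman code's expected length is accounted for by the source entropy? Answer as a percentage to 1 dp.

95.9%

Entropy H = −Σ p log₂ p ≈ 2.1106 bits.
Huffman merges: 3/100+17/100→1/5; 1/5+1/4→9/20; 27/100+7/25→11/20; 9/20+11/20→1. L = 11/5 ≈ 2.2000.
Efficiency = H/L = 2.1106/2.2000 = 95.9%.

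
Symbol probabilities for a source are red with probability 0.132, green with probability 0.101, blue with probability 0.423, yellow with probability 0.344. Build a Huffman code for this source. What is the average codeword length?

1.81 bits/symbol

Repeatedly combine the two least-probable nodes; the expected code length is the sum of the merged weights.
merge 101/1000 + 33/250 → 233/1000
merge 233/1000 + 43/125 → 577/1000
merge 423/1000 + 577/1000 → 1
L = 233/1000 + 577/1000 + 1 = 181/100 = 1.81 bits/symbol.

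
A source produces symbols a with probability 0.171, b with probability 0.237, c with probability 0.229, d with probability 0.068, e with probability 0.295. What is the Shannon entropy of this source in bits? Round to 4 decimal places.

H = −Σ pᵢ log₂ pᵢ.
−0.171·log₂(0.171) = 0.4357
−0.237·log₂(0.237) = 0.4923
−0.229·log₂(0.229) = 0.4870
−0.068·log₂(0.068) = 0.2637
−0.295·log₂(0.295) = 0.5196
Sum ≈ 2.1982 → 2.1982 bits.

2.1982 bits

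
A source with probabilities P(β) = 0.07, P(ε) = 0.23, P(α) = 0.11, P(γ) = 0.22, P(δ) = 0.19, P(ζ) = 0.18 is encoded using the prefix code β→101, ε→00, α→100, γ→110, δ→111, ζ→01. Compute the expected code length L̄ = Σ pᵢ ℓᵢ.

2.59 bits/symbol

L̄ = Σ pᵢ·ℓᵢ = 0.07·3 + 0.23·2 + 0.11·3 + 0.22·3 + 0.19·3 + 0.18·2 = 2.59 bits/symbol.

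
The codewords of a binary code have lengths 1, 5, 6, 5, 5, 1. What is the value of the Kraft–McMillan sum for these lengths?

1.109375

With common denominator 2^6 = 64: Σ 2^(−ℓᵢ) = 32/64 + 2/64 + 1/64 + 2/64 + 2/64 + 32/64 = 71/64 = 1.109375.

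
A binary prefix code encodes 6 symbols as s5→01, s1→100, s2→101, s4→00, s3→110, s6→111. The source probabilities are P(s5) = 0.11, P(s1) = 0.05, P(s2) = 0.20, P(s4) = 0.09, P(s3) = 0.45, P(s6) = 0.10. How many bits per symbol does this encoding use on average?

L̄ = Σ pᵢ·ℓᵢ = 0.11·2 + 0.05·3 + 0.20·3 + 0.09·2 + 0.45·3 + 0.10·3 = 2.8 bits/symbol.

2.8 bits/symbol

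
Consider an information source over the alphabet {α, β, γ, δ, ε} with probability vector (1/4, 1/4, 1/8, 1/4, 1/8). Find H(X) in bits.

Each probability is a power of 1/2, so log₂(1/p) is an integer.
H = Σ p·log₂(1/p) = 1/4·2 + 1/4·2 + 1/8·3 + 1/4·2 + 1/8·3 = 2.25 bits.

2.25 bits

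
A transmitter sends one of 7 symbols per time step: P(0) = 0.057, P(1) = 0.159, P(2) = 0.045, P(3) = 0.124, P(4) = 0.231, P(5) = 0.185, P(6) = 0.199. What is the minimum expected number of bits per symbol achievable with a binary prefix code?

2.672 bits/symbol

Repeatedly combine the two least-probable nodes; the expected code length is the sum of the merged weights.
merge 9/200 + 57/1000 → 51/500
merge 51/500 + 31/250 → 113/500
merge 159/1000 + 37/200 → 43/125
merge 199/1000 + 113/500 → 17/40
merge 231/1000 + 43/125 → 23/40
merge 17/40 + 23/40 → 1
L = 51/500 + 113/500 + 43/125 + 17/40 + 23/40 + 1 = 334/125 = 2.672 bits/symbol.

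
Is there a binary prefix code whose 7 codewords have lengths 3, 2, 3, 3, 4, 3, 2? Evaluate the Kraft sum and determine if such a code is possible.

1.0625; no

With common denominator 2^4 = 16: Σ 2^(−ℓᵢ) = 2/16 + 4/16 + 2/16 + 2/16 + 1/16 + 2/16 + 4/16 = 17/16 = 1.0625.
Kraft's inequality requires Σ ≤ 1; here Σ = 1.0625 > 1, so no such prefix code exists.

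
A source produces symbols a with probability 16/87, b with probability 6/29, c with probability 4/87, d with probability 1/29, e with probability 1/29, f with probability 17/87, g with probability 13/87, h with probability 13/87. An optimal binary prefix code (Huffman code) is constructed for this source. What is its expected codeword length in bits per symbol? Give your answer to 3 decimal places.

Repeatedly combine the two least-probable nodes; the expected code length is the sum of the merged weights.
merge 1/29 + 1/29 → 2/29
merge 4/87 + 2/29 → 10/87
merge 10/87 + 13/87 → 23/87
merge 13/87 + 16/87 → 1/3
merge 17/87 + 6/29 → 35/87
merge 23/87 + 1/3 → 52/87
merge 35/87 + 52/87 → 1
L = 2/29 + 10/87 + 23/87 + 1/3 + 35/87 + 52/87 + 1 = 242/87 ≈ 2.782 bits/symbol.

2.782 bits/symbol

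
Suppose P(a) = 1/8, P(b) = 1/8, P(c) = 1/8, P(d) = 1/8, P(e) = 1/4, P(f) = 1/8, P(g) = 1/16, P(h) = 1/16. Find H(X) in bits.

Each probability is a power of 1/2, so log₂(1/p) is an integer.
H = Σ p·log₂(1/p) = 1/8·3 + 1/8·3 + 1/8·3 + 1/8·3 + 1/4·2 + 1/8·3 + 1/16·4 + 1/16·4 = 2.875 bits.

2.875 bits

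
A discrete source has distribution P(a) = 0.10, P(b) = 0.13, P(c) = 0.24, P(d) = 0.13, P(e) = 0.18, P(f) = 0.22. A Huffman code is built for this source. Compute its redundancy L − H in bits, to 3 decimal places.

0.023 bits

Entropy H = −Σ p log₂ p ≈ 2.5175 bits.
Huffman merges: 1/10+13/100→23/100; 13/100+9/50→31/100; 11/50+23/100→9/20; 6/25+31/100→11/20; 9/20+11/20→1. L = 127/50 ≈ 2.5400.
L − H = 2.5400 − 2.5175 = 0.023 bits.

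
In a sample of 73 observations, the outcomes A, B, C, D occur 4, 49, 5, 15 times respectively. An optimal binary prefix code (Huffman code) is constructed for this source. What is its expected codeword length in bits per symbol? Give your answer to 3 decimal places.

Probabilities are the counts divided by 73.
Repeatedly combine the two least-probable nodes; the expected code length is the sum of the merged weights.
merge 4/73 + 5/73 → 9/73
merge 9/73 + 15/73 → 24/73
merge 24/73 + 49/73 → 1
L = 9/73 + 24/73 + 1 = 106/73 ≈ 1.452 bits/symbol.

1.452 bits/symbol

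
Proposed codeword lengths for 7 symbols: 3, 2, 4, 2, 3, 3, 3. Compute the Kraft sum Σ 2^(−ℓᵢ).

With common denominator 2^4 = 16: Σ 2^(−ℓᵢ) = 2/16 + 4/16 + 1/16 + 4/16 + 2/16 + 2/16 + 2/16 = 17/16 = 1.0625.

1.0625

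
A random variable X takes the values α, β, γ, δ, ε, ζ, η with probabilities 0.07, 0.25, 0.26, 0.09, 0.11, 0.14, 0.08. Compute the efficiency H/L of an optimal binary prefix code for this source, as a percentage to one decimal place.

Entropy H = −Σ p log₂ p ≈ 2.6254 bits.
Huffman merges: 7/100+2/25→3/20; 9/100+11/100→1/5; 7/50+3/20→29/100; 1/5+1/4→9/20; 13/50+29/100→11/20; 9/20+11/20→1. L = 66/25 ≈ 2.6400.
Efficiency = H/L = 2.6254/2.6400 = 99.4%.

99.4%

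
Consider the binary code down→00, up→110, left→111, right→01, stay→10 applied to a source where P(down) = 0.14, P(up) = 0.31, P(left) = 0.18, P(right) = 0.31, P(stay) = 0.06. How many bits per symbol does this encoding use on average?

L̄ = Σ pᵢ·ℓᵢ = 0.14·2 + 0.31·3 + 0.18·3 + 0.31·2 + 0.06·2 = 2.49 bits/symbol.

2.49 bits/symbol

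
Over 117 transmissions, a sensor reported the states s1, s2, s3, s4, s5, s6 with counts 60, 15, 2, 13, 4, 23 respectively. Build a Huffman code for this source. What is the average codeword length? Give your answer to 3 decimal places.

1.991 bits/symbol

Probabilities are the counts divided by 117.
Repeatedly combine the two least-probable nodes; the expected code length is the sum of the merged weights.
merge 2/117 + 4/117 → 2/39
merge 2/39 + 1/9 → 19/117
merge 5/39 + 19/117 → 34/117
merge 23/117 + 34/117 → 19/39
merge 19/39 + 20/39 → 1
L = 2/39 + 19/117 + 34/117 + 19/39 + 1 = 233/117 ≈ 1.991 bits/symbol.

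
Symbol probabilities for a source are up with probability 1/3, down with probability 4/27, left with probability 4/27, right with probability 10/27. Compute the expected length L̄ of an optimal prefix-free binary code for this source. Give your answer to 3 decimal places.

Repeatedly combine the two least-probable nodes; the expected code length is the sum of the merged weights.
merge 4/27 + 4/27 → 8/27
merge 8/27 + 1/3 → 17/27
merge 10/27 + 17/27 → 1
L = 8/27 + 17/27 + 1 = 52/27 ≈ 1.926 bits/symbol.

1.926 bits/symbol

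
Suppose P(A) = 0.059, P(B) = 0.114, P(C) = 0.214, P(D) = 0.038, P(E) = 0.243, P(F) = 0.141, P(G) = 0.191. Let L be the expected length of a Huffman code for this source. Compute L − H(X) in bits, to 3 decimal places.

Entropy H = −Σ p log₂ p ≈ 2.6040 bits.
Huffman merges: 19/500+59/1000→97/1000; 97/1000+57/500→211/1000; 141/1000+191/1000→83/250; 211/1000+107/500→17/40; 243/1000+83/250→23/40; 17/40+23/40→1. L = 66/25 ≈ 2.6400.
L − H = 2.6400 − 2.6040 = 0.036 bits.

0.036 bits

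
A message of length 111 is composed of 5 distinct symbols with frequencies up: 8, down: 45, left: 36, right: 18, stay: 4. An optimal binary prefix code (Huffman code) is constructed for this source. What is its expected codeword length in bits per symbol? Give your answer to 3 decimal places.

Probabilities are the counts divided by 111.
Repeatedly combine the two least-probable nodes; the expected code length is the sum of the merged weights.
merge 4/111 + 8/111 → 4/37
merge 4/37 + 6/37 → 10/37
merge 10/37 + 12/37 → 22/37
merge 15/37 + 22/37 → 1
L = 4/37 + 10/37 + 22/37 + 1 = 73/37 ≈ 1.973 bits/symbol.

1.973 bits/symbol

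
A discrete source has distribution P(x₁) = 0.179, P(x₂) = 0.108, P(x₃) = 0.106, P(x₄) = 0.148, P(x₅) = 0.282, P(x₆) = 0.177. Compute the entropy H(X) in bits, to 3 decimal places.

2.499 bits

H = −Σ pᵢ log₂ pᵢ.
−0.179·log₂(0.179) = 0.4443
−0.108·log₂(0.108) = 0.3468
−0.106·log₂(0.106) = 0.3432
−0.148·log₂(0.148) = 0.4079
−0.282·log₂(0.282) = 0.5150
−0.177·log₂(0.177) = 0.4422
Sum ≈ 2.4994 → 2.499 bits.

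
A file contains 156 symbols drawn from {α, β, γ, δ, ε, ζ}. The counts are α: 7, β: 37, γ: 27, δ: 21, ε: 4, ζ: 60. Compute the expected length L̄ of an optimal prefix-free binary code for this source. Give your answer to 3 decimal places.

Probabilities are the counts divided by 156.
Repeatedly combine the two least-probable nodes; the expected code length is the sum of the merged weights.
merge 1/39 + 7/156 → 11/156
merge 11/156 + 7/52 → 8/39
merge 9/52 + 8/39 → 59/156
merge 37/156 + 59/156 → 8/13
merge 5/13 + 8/13 → 1
L = 11/156 + 8/39 + 59/156 + 8/13 + 1 = 59/26 ≈ 2.269 bits/symbol.

2.269 bits/symbol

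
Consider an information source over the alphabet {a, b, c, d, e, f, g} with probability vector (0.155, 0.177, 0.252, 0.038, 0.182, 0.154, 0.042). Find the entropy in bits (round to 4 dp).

2.5945 bits

H = −Σ pᵢ log₂ pᵢ.
−0.155·log₂(0.155) = 0.4169
−0.177·log₂(0.177) = 0.4422
−0.252·log₂(0.252) = 0.5011
−0.038·log₂(0.038) = 0.1793
−0.182·log₂(0.182) = 0.4474
−0.154·log₂(0.154) = 0.4156
−0.042·log₂(0.042) = 0.1921
Sum ≈ 2.5945 → 2.5945 bits.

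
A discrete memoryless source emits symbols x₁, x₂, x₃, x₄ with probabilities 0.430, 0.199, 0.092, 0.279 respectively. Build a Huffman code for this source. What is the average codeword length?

1.861 bits/symbol

Repeatedly combine the two least-probable nodes; the expected code length is the sum of the merged weights.
merge 23/250 + 199/1000 → 291/1000
merge 279/1000 + 291/1000 → 57/100
merge 43/100 + 57/100 → 1
L = 291/1000 + 57/100 + 1 = 1861/1000 = 1.861 bits/symbol.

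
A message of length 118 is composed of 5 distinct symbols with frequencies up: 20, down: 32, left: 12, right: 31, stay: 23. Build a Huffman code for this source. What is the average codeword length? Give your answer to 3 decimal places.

2.271 bits/symbol

Probabilities are the counts divided by 118.
Repeatedly combine the two least-probable nodes; the expected code length is the sum of the merged weights.
merge 6/59 + 10/59 → 16/59
merge 23/118 + 31/118 → 27/59
merge 16/59 + 16/59 → 32/59
merge 27/59 + 32/59 → 1
L = 16/59 + 27/59 + 32/59 + 1 = 134/59 ≈ 2.271 bits/symbol.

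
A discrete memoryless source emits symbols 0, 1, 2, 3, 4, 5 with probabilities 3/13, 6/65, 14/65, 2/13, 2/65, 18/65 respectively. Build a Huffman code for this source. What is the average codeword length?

2.4 bits/symbol

Repeatedly combine the two least-probable nodes; the expected code length is the sum of the merged weights.
merge 2/65 + 6/65 → 8/65
merge 8/65 + 2/13 → 18/65
merge 14/65 + 3/13 → 29/65
merge 18/65 + 18/65 → 36/65
merge 29/65 + 36/65 → 1
L = 8/65 + 18/65 + 29/65 + 36/65 + 1 = 12/5 = 2.4 bits/symbol.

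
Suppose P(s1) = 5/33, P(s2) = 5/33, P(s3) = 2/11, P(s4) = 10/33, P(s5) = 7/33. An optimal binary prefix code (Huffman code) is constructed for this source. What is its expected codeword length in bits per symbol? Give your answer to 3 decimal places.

Repeatedly combine the two least-probable nodes; the expected code length is the sum of the merged weights.
merge 5/33 + 5/33 → 10/33
merge 2/11 + 7/33 → 13/33
merge 10/33 + 10/33 → 20/33
merge 13/33 + 20/33 → 1
L = 10/33 + 13/33 + 20/33 + 1 = 76/33 ≈ 2.303 bits/symbol.

2.303 bits/symbol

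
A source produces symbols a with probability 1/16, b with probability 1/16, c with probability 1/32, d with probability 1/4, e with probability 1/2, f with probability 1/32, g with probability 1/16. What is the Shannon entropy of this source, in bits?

Each probability is a power of 1/2, so log₂(1/p) is an integer.
H = Σ p·log₂(1/p) = 1/16·4 + 1/16·4 + 1/32·5 + 1/4·2 + 1/2·1 + 1/32·5 + 1/16·4 = 2.0625 bits.

2.0625 bits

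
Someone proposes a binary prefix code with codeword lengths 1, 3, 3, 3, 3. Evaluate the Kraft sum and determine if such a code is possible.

With common denominator 2^3 = 8: Σ 2^(−ℓᵢ) = 4/8 + 1/8 + 1/8 + 1/8 + 1/8 = 8/8 = 1.
Kraft's inequality requires Σ ≤ 1; here Σ = 1 ≤ 1, so such a prefix code exists.

1; yes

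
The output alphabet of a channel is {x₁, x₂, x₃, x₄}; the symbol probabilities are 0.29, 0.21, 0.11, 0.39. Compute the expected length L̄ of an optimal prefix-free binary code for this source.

Repeatedly combine the two least-probable nodes; the expected code length is the sum of the merged weights.
merge 11/100 + 21/100 → 8/25
merge 29/100 + 8/25 → 61/100
merge 39/100 + 61/100 → 1
L = 8/25 + 61/100 + 1 = 193/100 = 1.93 bits/symbol.

1.93 bits/symbol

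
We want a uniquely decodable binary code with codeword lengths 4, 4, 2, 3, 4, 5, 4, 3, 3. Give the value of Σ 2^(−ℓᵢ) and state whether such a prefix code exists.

With common denominator 2^5 = 32: Σ 2^(−ℓᵢ) = 2/32 + 2/32 + 8/32 + 4/32 + 2/32 + 1/32 + 2/32 + 4/32 + 4/32 = 29/32 = 0.90625.
Kraft's inequality requires Σ ≤ 1; here Σ = 0.90625 ≤ 1, so such a prefix code exists.

0.90625; yes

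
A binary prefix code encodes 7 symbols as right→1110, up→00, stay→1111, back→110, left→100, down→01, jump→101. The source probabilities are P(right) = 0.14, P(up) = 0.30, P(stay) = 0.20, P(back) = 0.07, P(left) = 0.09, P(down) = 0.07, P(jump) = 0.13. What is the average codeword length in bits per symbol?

L̄ = Σ pᵢ·ℓᵢ = 0.14·4 + 0.30·2 + 0.20·4 + 0.07·3 + 0.09·3 + 0.07·2 + 0.13·3 = 2.97 bits/symbol.

2.97 bits/symbol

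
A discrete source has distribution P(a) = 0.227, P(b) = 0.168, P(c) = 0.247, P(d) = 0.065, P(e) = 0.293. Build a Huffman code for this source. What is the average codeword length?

2.233 bits/symbol

Repeatedly combine the two least-probable nodes; the expected code length is the sum of the merged weights.
merge 13/200 + 21/125 → 233/1000
merge 227/1000 + 233/1000 → 23/50
merge 247/1000 + 293/1000 → 27/50
merge 23/50 + 27/50 → 1
L = 233/1000 + 23/50 + 27/50 + 1 = 2233/1000 = 2.233 bits/symbol.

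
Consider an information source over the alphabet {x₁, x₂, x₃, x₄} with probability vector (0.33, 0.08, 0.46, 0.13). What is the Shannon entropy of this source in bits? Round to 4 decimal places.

1.7173 bits

H = −Σ pᵢ log₂ pᵢ.
−0.33·log₂(0.33) = 0.5278
−0.08·log₂(0.08) = 0.2915
−0.46·log₂(0.46) = 0.5153
−0.13·log₂(0.13) = 0.3826
Sum ≈ 1.7173 → 1.7173 bits.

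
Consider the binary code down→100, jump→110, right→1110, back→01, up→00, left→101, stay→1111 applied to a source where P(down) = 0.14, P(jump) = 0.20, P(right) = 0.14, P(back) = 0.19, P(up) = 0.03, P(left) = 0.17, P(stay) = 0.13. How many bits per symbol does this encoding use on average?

L̄ = Σ pᵢ·ℓᵢ = 0.14·3 + 0.20·3 + 0.14·4 + 0.19·2 + 0.03·2 + 0.17·3 + 0.13·4 = 3.05 bits/symbol.

3.05 bits/symbol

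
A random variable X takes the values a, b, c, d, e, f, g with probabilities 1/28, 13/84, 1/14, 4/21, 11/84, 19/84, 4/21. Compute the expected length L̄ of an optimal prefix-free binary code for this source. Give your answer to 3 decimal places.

2.690 bits/symbol

Repeatedly combine the two least-probable nodes; the expected code length is the sum of the merged weights.
merge 1/28 + 1/14 → 3/28
merge 3/28 + 11/84 → 5/21
merge 13/84 + 4/21 → 29/84
merge 4/21 + 19/84 → 5/12
merge 5/21 + 29/84 → 7/12
merge 5/12 + 7/12 → 1
L = 3/28 + 5/21 + 29/84 + 5/12 + 7/12 + 1 = 113/42 ≈ 2.690 bits/symbol.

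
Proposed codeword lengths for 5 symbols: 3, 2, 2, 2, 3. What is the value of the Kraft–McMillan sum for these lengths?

With common denominator 2^3 = 8: Σ 2^(−ℓᵢ) = 1/8 + 2/8 + 2/8 + 2/8 + 1/8 = 8/8 = 1.

1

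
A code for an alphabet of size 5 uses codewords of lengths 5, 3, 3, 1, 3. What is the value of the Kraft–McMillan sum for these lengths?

With common denominator 2^5 = 32: Σ 2^(−ℓᵢ) = 1/32 + 4/32 + 4/32 + 16/32 + 4/32 = 29/32 = 0.90625.

0.90625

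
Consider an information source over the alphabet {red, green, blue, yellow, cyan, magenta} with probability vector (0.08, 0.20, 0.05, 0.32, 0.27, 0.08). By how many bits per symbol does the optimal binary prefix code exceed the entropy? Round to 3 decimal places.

Entropy H = −Σ p log₂ p ≈ 2.2996 bits.
Huffman merges: 1/20+2/25→13/100; 2/25+13/100→21/100; 1/5+21/100→41/100; 27/100+8/25→59/100; 41/100+59/100→1. L = 117/50 ≈ 2.3400.
L − H = 2.3400 − 2.2996 = 0.040 bits.

0.040 bits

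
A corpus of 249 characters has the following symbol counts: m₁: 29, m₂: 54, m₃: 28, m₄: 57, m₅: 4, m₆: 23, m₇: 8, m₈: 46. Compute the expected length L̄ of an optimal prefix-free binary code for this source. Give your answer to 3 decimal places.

2.743 bits/symbol

Probabilities are the counts divided by 249.
Repeatedly combine the two least-probable nodes; the expected code length is the sum of the merged weights.
merge 4/249 + 8/249 → 4/83
merge 4/83 + 23/249 → 35/249
merge 28/249 + 29/249 → 19/83
merge 35/249 + 46/249 → 27/83
merge 18/83 + 19/83 → 37/83
merge 19/83 + 27/83 → 46/83
merge 37/83 + 46/83 → 1
L = 4/83 + 35/249 + 19/83 + 27/83 + 37/83 + 46/83 + 1 = 683/249 ≈ 2.743 bits/symbol.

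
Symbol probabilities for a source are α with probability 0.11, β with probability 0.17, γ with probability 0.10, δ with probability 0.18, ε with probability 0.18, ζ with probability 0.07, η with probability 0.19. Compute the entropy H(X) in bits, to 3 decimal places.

2.731 bits

H = −Σ pᵢ log₂ pᵢ.
−0.11·log₂(0.11) = 0.3503
−0.17·log₂(0.17) = 0.4346
−0.10·log₂(0.10) = 0.3322
−0.18·log₂(0.18) = 0.4453
−0.18·log₂(0.18) = 0.4453
−0.07·log₂(0.07) = 0.2686
−0.19·log₂(0.19) = 0.4552
Sum ≈ 2.7315 → 2.731 bits.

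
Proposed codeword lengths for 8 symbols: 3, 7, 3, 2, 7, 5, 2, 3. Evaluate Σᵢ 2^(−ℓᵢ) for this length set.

With common denominator 2^7 = 128: Σ 2^(−ℓᵢ) = 16/128 + 1/128 + 16/128 + 32/128 + 1/128 + 4/128 + 32/128 + 16/128 = 118/128 = 0.921875.

0.921875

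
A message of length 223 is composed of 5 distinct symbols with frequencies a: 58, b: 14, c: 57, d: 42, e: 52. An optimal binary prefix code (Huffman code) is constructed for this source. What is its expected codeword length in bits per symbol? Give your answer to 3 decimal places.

2.251 bits/symbol

Probabilities are the counts divided by 223.
Repeatedly combine the two least-probable nodes; the expected code length is the sum of the merged weights.
merge 14/223 + 42/223 → 56/223
merge 52/223 + 56/223 → 108/223
merge 57/223 + 58/223 → 115/223
merge 108/223 + 115/223 → 1
L = 56/223 + 108/223 + 115/223 + 1 = 502/223 ≈ 2.251 bits/symbol.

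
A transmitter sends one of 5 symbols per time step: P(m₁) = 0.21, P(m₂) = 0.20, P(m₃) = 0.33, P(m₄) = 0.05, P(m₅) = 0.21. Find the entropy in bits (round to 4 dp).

H = −Σ pᵢ log₂ pᵢ.
−0.21·log₂(0.21) = 0.4728
−0.20·log₂(0.20) = 0.4644
−0.33·log₂(0.33) = 0.5278
−0.05·log₂(0.05) = 0.2161
−0.21·log₂(0.21) = 0.4728
Sum ≈ 2.1540 → 2.1540 bits.

2.1540 bits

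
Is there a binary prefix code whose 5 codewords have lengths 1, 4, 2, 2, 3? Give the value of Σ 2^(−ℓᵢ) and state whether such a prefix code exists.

1.1875; no

With common denominator 2^4 = 16: Σ 2^(−ℓᵢ) = 8/16 + 1/16 + 4/16 + 4/16 + 2/16 = 19/16 = 1.1875.
Kraft's inequality requires Σ ≤ 1; here Σ = 1.1875 > 1, so no such prefix code exists.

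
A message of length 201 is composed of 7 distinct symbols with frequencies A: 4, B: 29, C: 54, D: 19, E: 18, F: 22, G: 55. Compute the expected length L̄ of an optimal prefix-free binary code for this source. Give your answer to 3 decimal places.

Probabilities are the counts divided by 201.
Repeatedly combine the two least-probable nodes; the expected code length is the sum of the merged weights.
merge 4/201 + 6/67 → 22/201
merge 19/201 + 22/201 → 41/201
merge 22/201 + 29/201 → 17/67
merge 41/201 + 17/67 → 92/201
merge 18/67 + 55/201 → 109/201
merge 92/201 + 109/201 → 1
L = 22/201 + 41/201 + 17/67 + 92/201 + 109/201 + 1 = 172/67 ≈ 2.567 bits/symbol.

2.567 bits/symbol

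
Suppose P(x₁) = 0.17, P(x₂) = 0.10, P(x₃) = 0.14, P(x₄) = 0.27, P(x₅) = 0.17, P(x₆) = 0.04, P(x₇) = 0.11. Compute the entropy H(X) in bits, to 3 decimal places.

H = −Σ pᵢ log₂ pᵢ.
−0.17·log₂(0.17) = 0.4346
−0.10·log₂(0.10) = 0.3322
−0.14·log₂(0.14) = 0.3971
−0.27·log₂(0.27) = 0.5100
−0.17·log₂(0.17) = 0.4346
−0.04·log₂(0.04) = 0.1858
−0.11·log₂(0.11) = 0.3503
Sum ≈ 2.6445 → 2.645 bits.

2.645 bits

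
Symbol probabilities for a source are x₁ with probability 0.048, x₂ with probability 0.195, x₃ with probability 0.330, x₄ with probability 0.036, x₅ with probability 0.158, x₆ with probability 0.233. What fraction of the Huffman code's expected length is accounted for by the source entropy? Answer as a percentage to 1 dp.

98.1%

Entropy H = −Σ p log₂ p ≈ 2.2809 bits.
Huffman merges: 9/250+6/125→21/250; 21/250+79/500→121/500; 39/200+233/1000→107/250; 121/500+33/100→143/250; 107/250+143/250→1. L = 1163/500 ≈ 2.3260.
Efficiency = H/L = 2.2809/2.3260 = 98.1%.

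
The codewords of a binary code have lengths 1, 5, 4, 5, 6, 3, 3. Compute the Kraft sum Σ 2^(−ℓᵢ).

With common denominator 2^6 = 64: Σ 2^(−ℓᵢ) = 32/64 + 2/64 + 4/64 + 2/64 + 1/64 + 8/64 + 8/64 = 57/64 = 0.890625.

0.890625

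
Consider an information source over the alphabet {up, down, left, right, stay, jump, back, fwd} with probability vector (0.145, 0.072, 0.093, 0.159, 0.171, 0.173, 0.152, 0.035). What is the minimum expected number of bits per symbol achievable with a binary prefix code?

2.934 bits/symbol

Repeatedly combine the two least-probable nodes; the expected code length is the sum of the merged weights.
merge 7/200 + 9/125 → 107/1000
merge 93/1000 + 107/1000 → 1/5
merge 29/200 + 19/125 → 297/1000
merge 159/1000 + 171/1000 → 33/100
merge 173/1000 + 1/5 → 373/1000
merge 297/1000 + 33/100 → 627/1000
merge 373/1000 + 627/1000 → 1
L = 107/1000 + 1/5 + 297/1000 + 33/100 + 373/1000 + 627/1000 + 1 = 1467/500 = 2.934 bits/symbol.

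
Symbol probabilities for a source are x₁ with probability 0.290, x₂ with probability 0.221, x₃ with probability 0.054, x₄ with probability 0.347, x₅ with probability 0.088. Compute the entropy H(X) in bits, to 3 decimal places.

H = −Σ pᵢ log₂ pᵢ.
−0.290·log₂(0.290) = 0.5179
−0.221·log₂(0.221) = 0.4813
−0.054·log₂(0.054) = 0.2274
−0.347·log₂(0.347) = 0.5299
−0.088·log₂(0.088) = 0.3086
Sum ≈ 2.0650 → 2.065 bits.

2.065 bits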